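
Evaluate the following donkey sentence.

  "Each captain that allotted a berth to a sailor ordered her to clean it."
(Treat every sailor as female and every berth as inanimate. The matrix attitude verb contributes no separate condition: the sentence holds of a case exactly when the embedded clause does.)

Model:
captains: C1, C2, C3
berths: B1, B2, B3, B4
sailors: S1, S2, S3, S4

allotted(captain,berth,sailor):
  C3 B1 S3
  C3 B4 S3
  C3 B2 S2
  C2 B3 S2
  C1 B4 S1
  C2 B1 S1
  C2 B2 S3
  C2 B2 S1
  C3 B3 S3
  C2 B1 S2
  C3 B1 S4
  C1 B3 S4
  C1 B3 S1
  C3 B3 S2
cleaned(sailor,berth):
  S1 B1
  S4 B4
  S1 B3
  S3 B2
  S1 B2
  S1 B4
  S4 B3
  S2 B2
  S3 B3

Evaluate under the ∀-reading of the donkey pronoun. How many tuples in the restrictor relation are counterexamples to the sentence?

6

"her" takes "a sailor" as antecedent and "it" takes "a berth"; both are donkey pronouns co-varying with the restrictor.
Strong reading: for every (c,b,s) with allotted(c,b,s), cleaned(s,b).
Restrictor triples: (C1,B3,S1)→cleaned(S1,B3) ✓  (C1,B3,S4)→cleaned(S4,B3) ✓  (C1,B4,S1)→cleaned(S1,B4) ✓  (C2,B1,S1)→cleaned(S1,B1) ✓  (C2,B1,S2)→cleaned(S2,B1) ✗  (C2,B2,S1)→cleaned(S1,B2) ✓  (C2,B2,S3)→cleaned(S3,B2) ✓  (C2,B3,S2)→cleaned(S2,B3) ✗  (C3,B1,S3)→cleaned(S3,B1) ✗  (C3,B1,S4)→cleaned(S4,B1) ✗  (C3,B2,S2)→cleaned(S2,B2) ✓  (C3,B3,S2)→cleaned(S2,B3) ✗  (C3,B3,S3)→cleaned(S3,B3) ✓  (C3,B4,S3)→cleaned(S3,B4) ✗
Counterexamples (restrictor triples failing the scope): 6.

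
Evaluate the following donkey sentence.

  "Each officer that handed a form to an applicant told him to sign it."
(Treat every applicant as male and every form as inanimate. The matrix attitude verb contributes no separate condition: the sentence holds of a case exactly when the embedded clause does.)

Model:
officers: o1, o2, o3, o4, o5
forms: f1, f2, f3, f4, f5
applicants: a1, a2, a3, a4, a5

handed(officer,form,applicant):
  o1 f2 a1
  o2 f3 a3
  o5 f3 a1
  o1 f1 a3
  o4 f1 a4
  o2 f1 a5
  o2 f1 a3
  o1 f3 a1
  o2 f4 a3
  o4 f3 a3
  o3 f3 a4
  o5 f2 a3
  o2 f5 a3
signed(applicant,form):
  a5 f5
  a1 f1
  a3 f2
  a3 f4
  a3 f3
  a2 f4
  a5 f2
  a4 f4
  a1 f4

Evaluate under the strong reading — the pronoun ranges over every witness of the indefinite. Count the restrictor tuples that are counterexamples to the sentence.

9

"him" takes "an applicant" as antecedent and "it" takes "a form"; both are donkey pronouns co-varying with the restrictor.
Strong reading: for every (o,f,a) with handed(o,f,a), signed(a,f).
Restrictor triples: (o1,f1,a3)→signed(a3,f1) ✗  (o1,f2,a1)→signed(a1,f2) ✗  (o1,f3,a1)→signed(a1,f3) ✗  (o2,f1,a3)→signed(a3,f1) ✗  (o2,f1,a5)→signed(a5,f1) ✗  (o2,f3,a3)→signed(a3,f3) ✓  (o2,f4,a3)→signed(a3,f4) ✓  (o2,f5,a3)→signed(a3,f5) ✗  (o3,f3,a4)→signed(a4,f3) ✗  (o4,f1,a4)→signed(a4,f1) ✗  (o4,f3,a3)→signed(a3,f3) ✓  (o5,f2,a3)→signed(a3,f2) ✓  (o5,f3,a1)→signed(a1,f3) ✗
Counterexamples (restrictor triples failing the scope): 9.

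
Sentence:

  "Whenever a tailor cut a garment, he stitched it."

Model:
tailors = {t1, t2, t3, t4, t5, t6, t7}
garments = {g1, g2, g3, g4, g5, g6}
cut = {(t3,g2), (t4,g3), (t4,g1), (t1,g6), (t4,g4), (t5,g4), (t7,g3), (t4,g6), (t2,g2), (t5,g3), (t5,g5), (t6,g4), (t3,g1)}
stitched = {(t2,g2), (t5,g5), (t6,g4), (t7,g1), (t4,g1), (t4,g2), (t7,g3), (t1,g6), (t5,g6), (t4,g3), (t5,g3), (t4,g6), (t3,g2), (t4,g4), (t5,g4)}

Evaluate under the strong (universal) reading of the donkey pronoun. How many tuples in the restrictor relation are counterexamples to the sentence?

1

"it" takes "a garment" as antecedent — a donkey pronoun bound across the clause boundary.
Strong reading: for every (t,g) with cut(t,g), stitched(t,g).
Restrictor pairs: (t1,g6) ✓  (t2,g2) ✓  (t3,g1) ✗  (t3,g2) ✓  (t4,g1) ✓  (t4,g3) ✓  (t4,g4) ✓  (t4,g6) ✓  (t5,g3) ✓  (t5,g4) ✓  (t5,g5) ✓  (t6,g4) ✓  (t7,g3) ✓
Counterexamples (restrictor pairs failing the scope): 1.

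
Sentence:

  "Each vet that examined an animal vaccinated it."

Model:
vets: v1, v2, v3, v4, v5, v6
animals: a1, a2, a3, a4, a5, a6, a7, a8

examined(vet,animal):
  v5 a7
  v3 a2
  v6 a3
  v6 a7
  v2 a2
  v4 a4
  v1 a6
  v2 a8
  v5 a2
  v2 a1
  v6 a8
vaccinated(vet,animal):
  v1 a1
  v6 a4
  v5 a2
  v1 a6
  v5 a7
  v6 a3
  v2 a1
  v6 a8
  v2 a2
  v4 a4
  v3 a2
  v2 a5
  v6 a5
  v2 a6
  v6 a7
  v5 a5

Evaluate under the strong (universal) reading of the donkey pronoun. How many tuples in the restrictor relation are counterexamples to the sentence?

"it" takes "an animal" as antecedent — a donkey pronoun bound across the clause boundary.
Strong reading: for every (v,a) with examined(v,a), vaccinated(v,a).
Restrictor pairs: (v1,a6) ✓  (v2,a1) ✓  (v2,a2) ✓  (v2,a8) ✗  (v3,a2) ✓  (v4,a4) ✓  (v5,a2) ✓  (v5,a7) ✓  (v6,a3) ✓  (v6,a7) ✓  (v6,a8) ✓
Counterexamples (restrictor pairs failing the scope): 1.

1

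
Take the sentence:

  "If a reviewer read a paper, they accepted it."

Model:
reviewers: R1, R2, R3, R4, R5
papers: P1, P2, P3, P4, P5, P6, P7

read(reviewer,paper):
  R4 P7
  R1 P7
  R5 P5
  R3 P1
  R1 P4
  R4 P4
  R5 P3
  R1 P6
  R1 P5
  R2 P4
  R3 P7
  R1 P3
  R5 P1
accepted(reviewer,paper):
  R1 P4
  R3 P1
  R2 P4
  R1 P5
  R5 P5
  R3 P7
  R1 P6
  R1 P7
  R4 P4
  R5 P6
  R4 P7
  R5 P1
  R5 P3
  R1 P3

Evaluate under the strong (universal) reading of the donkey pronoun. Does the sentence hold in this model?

True

"it" takes "a paper" as antecedent — a donkey pronoun bound across the clause boundary.
Strong reading: for every (r,p) with read(r,p), accepted(r,p).
Restrictor pairs: (R1,P3) ✓  (R1,P4) ✓  (R1,P5) ✓  (R1,P6) ✓  (R1,P7) ✓  (R2,P4) ✓  (R3,P1) ✓  (R3,P7) ✓  (R4,P4) ✓  (R4,P7) ✓  (R5,P1) ✓  (R5,P3) ✓  (R5,P5) ✓
Every restrictor pair satisfies the scope.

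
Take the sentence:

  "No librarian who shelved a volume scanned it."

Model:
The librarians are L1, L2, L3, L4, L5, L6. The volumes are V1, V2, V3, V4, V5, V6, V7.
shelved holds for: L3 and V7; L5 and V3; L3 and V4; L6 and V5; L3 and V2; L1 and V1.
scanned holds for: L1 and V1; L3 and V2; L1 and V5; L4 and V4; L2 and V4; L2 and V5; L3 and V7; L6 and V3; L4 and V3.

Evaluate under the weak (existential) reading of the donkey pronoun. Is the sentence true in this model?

False

"it" takes "a volume" as antecedent — a donkey pronoun bound across the clause boundary.
Truth condition: for no (l,v) with shelved(l,v) does scanned(l,v) hold.
Restrictor pairs — does the scope hold? (L1,V1):holds  (L3,V2):holds  (L3,V4):fails  (L3,V7):holds  (L5,V3):fails  (L6,V5):fails
Scope holds for 3 pair(s), so the sentence is false.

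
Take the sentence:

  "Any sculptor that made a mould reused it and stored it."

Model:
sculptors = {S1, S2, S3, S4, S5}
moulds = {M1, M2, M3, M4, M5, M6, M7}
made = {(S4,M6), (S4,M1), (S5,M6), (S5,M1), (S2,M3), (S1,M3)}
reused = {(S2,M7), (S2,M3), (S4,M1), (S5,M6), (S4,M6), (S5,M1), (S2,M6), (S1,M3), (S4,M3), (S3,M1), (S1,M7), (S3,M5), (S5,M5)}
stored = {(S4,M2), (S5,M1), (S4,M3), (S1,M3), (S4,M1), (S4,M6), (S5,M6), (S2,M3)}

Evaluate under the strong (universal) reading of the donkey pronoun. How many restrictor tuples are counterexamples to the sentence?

"it" takes "a mould" as antecedent — a donkey pronoun bound across the clause boundary.
Strong reading: for every (s,m) with made(s,m), reused(s,m) ∧ stored(s,m).
Restrictor pairs: (S1,M3) ✓  (S2,M3) ✓  (S4,M1) ✓  (S4,M6) ✓  (S5,M1) ✓  (S5,M6) ✓
Counterexamples (restrictor pairs failing the scope): 0.

0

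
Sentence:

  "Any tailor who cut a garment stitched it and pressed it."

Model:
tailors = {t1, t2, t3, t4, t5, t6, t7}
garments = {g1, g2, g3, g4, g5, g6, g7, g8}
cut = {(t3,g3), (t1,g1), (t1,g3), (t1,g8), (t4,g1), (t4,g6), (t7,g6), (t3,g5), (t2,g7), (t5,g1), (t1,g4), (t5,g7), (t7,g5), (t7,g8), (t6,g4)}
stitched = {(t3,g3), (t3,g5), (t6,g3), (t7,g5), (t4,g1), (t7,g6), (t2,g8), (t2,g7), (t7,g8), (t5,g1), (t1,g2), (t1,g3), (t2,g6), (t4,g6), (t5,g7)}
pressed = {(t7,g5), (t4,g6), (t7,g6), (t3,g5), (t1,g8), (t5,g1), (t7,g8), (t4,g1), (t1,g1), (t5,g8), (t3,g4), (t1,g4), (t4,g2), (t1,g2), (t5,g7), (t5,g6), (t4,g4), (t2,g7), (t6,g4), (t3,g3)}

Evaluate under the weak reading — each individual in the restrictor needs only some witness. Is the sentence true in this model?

False

"it" takes "a garment" as antecedent — a donkey pronoun bound across the clause boundary.
Weak reading: every tailor t with some cut-garment has at least one cut-garment g such that stitched(t,g) ∧ pressed(t,g).
Per tailor: t1:✗  t2:✓  t3:✓  t4:✓  t5:✓  t6:✗  t7:✓
t1 has no witness among its cut-garments.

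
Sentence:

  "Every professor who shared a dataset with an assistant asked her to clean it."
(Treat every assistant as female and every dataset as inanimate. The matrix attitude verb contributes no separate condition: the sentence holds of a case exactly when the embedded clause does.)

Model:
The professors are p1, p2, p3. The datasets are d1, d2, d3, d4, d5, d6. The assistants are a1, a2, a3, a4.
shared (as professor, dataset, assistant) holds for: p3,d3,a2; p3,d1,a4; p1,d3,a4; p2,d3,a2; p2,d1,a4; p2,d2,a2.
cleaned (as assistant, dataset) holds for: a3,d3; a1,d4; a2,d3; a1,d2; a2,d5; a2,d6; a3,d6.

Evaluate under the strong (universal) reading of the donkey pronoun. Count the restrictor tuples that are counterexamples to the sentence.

"her" takes "an assistant" as antecedent and "it" takes "a dataset"; both are donkey pronouns co-varying with the restrictor.
Strong reading: for every (p,d,a) with shared(p,d,a), cleaned(a,d).
Restrictor triples: (p1,d3,a4)→cleaned(a4,d3) ✗  (p2,d1,a4)→cleaned(a4,d1) ✗  (p2,d2,a2)→cleaned(a2,d2) ✗  (p2,d3,a2)→cleaned(a2,d3) ✓  (p3,d1,a4)→cleaned(a4,d1) ✗  (p3,d3,a2)→cleaned(a2,d3) ✓
Counterexamples (restrictor triples failing the scope): 4.

4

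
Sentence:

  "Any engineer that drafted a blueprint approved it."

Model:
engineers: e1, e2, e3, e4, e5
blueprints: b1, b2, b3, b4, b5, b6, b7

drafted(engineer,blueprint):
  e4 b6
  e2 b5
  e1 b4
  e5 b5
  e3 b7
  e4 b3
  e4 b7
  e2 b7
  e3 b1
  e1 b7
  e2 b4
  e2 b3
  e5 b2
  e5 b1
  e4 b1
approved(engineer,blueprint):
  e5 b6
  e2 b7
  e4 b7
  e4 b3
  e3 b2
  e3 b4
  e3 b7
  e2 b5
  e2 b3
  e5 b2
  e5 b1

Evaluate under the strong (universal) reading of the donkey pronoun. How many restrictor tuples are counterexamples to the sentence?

"it" takes "a blueprint" as antecedent — a donkey pronoun bound across the clause boundary.
Strong reading: for every (e,b) with drafted(e,b), approved(e,b).
Restrictor pairs: (e1,b4) ✗  (e1,b7) ✗  (e2,b3) ✓  (e2,b4) ✗  (e2,b5) ✓  (e2,b7) ✓  (e3,b1) ✗  (e3,b7) ✓  (e4,b1) ✗  (e4,b3) ✓  (e4,b6) ✗  (e4,b7) ✓  (e5,b1) ✓  (e5,b2) ✓  (e5,b5) ✗
Counterexamples (restrictor pairs failing the scope): 7.

7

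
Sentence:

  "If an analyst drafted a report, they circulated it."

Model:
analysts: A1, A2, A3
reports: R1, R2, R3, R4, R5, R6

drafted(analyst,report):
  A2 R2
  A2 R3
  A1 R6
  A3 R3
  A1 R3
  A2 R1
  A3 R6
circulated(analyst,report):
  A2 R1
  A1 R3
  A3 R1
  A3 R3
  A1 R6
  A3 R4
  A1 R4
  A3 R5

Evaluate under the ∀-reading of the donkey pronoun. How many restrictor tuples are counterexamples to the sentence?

"it" takes "a report" as antecedent — a donkey pronoun bound across the clause boundary.
Strong reading: for every (a,r) with drafted(a,r), circulated(a,r).
Restrictor pairs: (A1,R3) ✓  (A1,R6) ✓  (A2,R1) ✓  (A2,R2) ✗  (A2,R3) ✗  (A3,R3) ✓  (A3,R6) ✗
Counterexamples (restrictor pairs failing the scope): 3.

3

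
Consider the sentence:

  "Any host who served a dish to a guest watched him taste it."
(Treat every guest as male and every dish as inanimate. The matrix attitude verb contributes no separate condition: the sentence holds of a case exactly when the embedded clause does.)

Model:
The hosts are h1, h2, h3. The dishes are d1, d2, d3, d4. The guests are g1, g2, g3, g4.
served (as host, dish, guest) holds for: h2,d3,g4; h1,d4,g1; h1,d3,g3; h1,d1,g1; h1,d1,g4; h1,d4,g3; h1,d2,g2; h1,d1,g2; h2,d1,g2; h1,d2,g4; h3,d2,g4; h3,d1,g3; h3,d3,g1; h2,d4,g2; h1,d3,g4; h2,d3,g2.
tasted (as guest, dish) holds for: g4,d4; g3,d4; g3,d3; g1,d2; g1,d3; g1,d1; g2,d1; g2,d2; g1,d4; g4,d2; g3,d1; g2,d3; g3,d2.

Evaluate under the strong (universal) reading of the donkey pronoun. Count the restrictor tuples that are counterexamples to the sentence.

"him" takes "a guest" as antecedent and "it" takes "a dish"; both are donkey pronouns co-varying with the restrictor.
Strong reading: for every (h,d,g) with served(h,d,g), tasted(g,d).
Restrictor triples: (h1,d1,g1)→tasted(g1,d1) ✓  (h1,d1,g2)→tasted(g2,d1) ✓  (h1,d1,g4)→tasted(g4,d1) ✗  (h1,d2,g2)→tasted(g2,d2) ✓  (h1,d2,g4)→tasted(g4,d2) ✓  (h1,d3,g3)→tasted(g3,d3) ✓  (h1,d3,g4)→tasted(g4,d3) ✗  (h1,d4,g1)→tasted(g1,d4) ✓  (h1,d4,g3)→tasted(g3,d4) ✓  (h2,d1,g2)→tasted(g2,d1) ✓  (h2,d3,g2)→tasted(g2,d3) ✓  (h2,d3,g4)→tasted(g4,d3) ✗  (h2,d4,g2)→tasted(g2,d4) ✗  (h3,d1,g3)→tasted(g3,d1) ✓  (h3,d2,g4)→tasted(g4,d2) ✓  (h3,d3,g1)→tasted(g1,d3) ✓
Counterexamples (restrictor triples failing the scope): 4.

4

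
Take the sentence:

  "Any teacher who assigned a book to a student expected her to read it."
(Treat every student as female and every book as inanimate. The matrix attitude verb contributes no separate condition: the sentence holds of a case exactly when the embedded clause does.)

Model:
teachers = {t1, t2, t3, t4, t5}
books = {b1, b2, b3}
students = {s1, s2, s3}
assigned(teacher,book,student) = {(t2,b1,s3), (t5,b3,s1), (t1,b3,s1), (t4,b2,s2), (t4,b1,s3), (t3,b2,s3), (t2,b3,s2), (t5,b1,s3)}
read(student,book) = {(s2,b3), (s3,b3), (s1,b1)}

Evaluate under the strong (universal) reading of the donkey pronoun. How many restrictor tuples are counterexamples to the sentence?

"her" takes "a student" as antecedent and "it" takes "a book"; both are donkey pronouns co-varying with the restrictor.
Strong reading: for every (t,b,s) with assigned(t,b,s), read(s,b).
Restrictor triples: (t1,b3,s1)→read(s1,b3) ✗  (t2,b1,s3)→read(s3,b1) ✗  (t2,b3,s2)→read(s2,b3) ✓  (t3,b2,s3)→read(s3,b2) ✗  (t4,b1,s3)→read(s3,b1) ✗  (t4,b2,s2)→read(s2,b2) ✗  (t5,b1,s3)→read(s3,b1) ✗  (t5,b3,s1)→read(s1,b3) ✗
Counterexamples (restrictor triples failing the scope): 7.

7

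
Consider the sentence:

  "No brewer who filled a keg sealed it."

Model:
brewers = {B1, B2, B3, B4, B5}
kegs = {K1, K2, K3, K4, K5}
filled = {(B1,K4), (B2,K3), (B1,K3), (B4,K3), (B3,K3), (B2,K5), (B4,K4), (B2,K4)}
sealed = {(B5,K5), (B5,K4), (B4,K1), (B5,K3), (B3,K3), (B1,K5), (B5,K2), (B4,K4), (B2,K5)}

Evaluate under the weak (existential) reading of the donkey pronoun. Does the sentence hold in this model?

"it" takes "a keg" as antecedent — a donkey pronoun bound across the clause boundary.
Truth condition: for no (b,k) with filled(b,k) does sealed(b,k) hold.
Restrictor pairs — does the scope hold? (B1,K3):fails  (B1,K4):fails  (B2,K3):fails  (B2,K4):fails  (B2,K5):holds  (B3,K3):holds  (B4,K3):fails  (B4,K4):holds
Scope holds for 3 pair(s), so the sentence is false.

False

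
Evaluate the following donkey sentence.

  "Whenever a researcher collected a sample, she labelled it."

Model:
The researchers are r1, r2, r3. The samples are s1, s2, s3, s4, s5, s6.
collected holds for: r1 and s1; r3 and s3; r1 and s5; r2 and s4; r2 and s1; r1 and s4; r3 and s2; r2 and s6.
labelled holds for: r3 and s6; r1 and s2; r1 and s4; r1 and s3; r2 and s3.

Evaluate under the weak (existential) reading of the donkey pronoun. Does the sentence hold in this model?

"it" takes "a sample" as antecedent — a donkey pronoun bound across the clause boundary.
Weak reading: every researcher r with some collected-sample has at least one collected-sample s such that labelled(r,s).
Per researcher: r1:✓  r2:✗  r3:✗
r2 has no witness among its collected-samples.

False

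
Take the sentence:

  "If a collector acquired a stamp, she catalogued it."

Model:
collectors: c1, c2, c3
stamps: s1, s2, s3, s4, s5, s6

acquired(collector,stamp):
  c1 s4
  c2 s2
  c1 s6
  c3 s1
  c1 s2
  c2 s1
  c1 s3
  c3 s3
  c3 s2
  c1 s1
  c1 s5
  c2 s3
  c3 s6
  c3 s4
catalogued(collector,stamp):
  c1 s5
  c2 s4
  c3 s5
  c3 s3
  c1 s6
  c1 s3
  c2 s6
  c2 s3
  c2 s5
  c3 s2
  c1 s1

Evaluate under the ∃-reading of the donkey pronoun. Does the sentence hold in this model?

"it" takes "a stamp" as antecedent — a donkey pronoun bound across the clause boundary.
Weak reading: every collector c with some acquired-stamp has at least one acquired-stamp s such that catalogued(c,s).
Per collector: c1:✓  c2:✓  c3:✓
Every collector in the restrictor has a witness.

True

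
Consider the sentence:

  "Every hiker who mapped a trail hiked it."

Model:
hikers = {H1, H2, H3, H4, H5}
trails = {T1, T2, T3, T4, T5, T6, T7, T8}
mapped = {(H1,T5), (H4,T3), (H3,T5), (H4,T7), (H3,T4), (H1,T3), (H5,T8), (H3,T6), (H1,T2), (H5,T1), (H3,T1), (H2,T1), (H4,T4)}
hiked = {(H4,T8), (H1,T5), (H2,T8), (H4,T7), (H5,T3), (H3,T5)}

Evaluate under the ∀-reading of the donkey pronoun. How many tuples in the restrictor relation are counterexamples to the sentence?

"it" takes "a trail" as antecedent — a donkey pronoun bound across the clause boundary.
Strong reading: for every (h,t) with mapped(h,t), hiked(h,t).
Restrictor pairs: (H1,T2) ✗  (H1,T3) ✗  (H1,T5) ✓  (H2,T1) ✗  (H3,T1) ✗  (H3,T4) ✗  (H3,T5) ✓  (H3,T6) ✗  (H4,T3) ✗  (H4,T4) ✗  (H4,T7) ✓  (H5,T1) ✗  (H5,T8) ✗
Counterexamples (restrictor pairs failing the scope): 10.

10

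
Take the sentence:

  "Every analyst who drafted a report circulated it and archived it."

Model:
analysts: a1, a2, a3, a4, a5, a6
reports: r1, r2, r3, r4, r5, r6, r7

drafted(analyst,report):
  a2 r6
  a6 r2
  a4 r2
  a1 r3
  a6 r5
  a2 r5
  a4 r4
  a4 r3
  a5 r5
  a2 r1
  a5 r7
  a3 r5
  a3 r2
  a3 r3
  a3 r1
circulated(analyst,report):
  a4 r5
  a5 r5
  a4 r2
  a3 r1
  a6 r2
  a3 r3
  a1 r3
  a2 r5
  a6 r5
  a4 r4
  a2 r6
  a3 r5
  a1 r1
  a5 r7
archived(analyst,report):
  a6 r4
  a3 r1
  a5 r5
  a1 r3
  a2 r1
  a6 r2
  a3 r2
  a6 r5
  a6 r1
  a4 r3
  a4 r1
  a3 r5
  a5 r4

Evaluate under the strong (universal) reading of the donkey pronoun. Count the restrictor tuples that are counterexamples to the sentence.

"it" takes "a report" as antecedent — a donkey pronoun bound across the clause boundary.
Strong reading: for every (a,r) with drafted(a,r), circulated(a,r) ∧ archived(a,r).
Restrictor pairs: (a1,r3) ✓  (a2,r1) ✗  (a2,r5) ✗  (a2,r6) ✗  (a3,r1) ✓  (a3,r2) ✗  (a3,r3) ✗  (a3,r5) ✓  (a4,r2) ✗  (a4,r3) ✗  (a4,r4) ✗  (a5,r5) ✓  (a5,r7) ✗  (a6,r2) ✓  (a6,r5) ✓
Counterexamples (restrictor pairs failing the scope): 9.

9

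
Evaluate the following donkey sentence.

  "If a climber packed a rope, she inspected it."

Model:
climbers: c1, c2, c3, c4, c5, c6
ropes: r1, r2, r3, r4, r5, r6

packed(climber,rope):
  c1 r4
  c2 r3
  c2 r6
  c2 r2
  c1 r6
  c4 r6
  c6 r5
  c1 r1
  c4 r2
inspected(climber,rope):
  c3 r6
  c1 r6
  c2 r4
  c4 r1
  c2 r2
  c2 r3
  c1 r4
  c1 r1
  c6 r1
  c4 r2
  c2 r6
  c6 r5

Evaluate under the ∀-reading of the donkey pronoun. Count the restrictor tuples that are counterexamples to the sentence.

1

"it" takes "a rope" as antecedent — a donkey pronoun bound across the clause boundary.
Strong reading: for every (c,r) with packed(c,r), inspected(c,r).
Restrictor pairs: (c1,r1) ✓  (c1,r4) ✓  (c1,r6) ✓  (c2,r2) ✓  (c2,r3) ✓  (c2,r6) ✓  (c4,r2) ✓  (c4,r6) ✗  (c6,r5) ✓
Counterexamples (restrictor pairs failing the scope): 1.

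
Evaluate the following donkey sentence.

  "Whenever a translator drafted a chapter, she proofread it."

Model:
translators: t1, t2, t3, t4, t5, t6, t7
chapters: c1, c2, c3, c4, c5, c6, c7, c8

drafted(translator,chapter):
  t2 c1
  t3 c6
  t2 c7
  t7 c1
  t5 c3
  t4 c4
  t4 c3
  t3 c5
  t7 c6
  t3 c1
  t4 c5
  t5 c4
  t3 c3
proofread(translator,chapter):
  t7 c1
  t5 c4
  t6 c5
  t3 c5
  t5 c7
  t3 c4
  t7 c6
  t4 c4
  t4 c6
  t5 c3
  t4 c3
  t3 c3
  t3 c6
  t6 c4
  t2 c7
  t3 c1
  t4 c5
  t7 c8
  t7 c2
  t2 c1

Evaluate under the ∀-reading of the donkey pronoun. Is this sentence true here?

"it" takes "a chapter" as antecedent — a donkey pronoun bound across the clause boundary.
Strong reading: for every (t,c) with drafted(t,c), proofread(t,c).
Restrictor pairs: (t2,c1) ✓  (t2,c7) ✓  (t3,c1) ✓  (t3,c3) ✓  (t3,c5) ✓  (t3,c6) ✓  (t4,c3) ✓  (t4,c4) ✓  (t4,c5) ✓  (t5,c3) ✓  (t5,c4) ✓  (t7,c1) ✓  (t7,c6) ✓
Every restrictor pair satisfies the scope.

True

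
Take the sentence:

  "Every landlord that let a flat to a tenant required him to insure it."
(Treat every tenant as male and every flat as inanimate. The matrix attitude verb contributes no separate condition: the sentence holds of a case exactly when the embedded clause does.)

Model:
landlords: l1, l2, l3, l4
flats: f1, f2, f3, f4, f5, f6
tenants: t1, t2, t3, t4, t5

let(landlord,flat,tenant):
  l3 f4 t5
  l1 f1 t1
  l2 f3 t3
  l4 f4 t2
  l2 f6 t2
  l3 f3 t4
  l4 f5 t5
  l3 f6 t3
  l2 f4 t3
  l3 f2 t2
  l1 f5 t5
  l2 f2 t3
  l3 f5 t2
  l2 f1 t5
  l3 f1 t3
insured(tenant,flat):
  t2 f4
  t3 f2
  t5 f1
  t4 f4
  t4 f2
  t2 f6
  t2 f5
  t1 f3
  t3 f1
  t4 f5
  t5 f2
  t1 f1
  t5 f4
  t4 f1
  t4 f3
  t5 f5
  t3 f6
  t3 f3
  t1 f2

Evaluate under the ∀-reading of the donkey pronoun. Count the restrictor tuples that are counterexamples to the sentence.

2

"him" takes "a tenant" as antecedent and "it" takes "a flat"; both are donkey pronouns co-varying with the restrictor.
Strong reading: for every (l,f,t) with let(l,f,t), insured(t,f).
Restrictor triples: (l1,f1,t1)→insured(t1,f1) ✓  (l1,f5,t5)→insured(t5,f5) ✓  (l2,f1,t5)→insured(t5,f1) ✓  (l2,f2,t3)→insured(t3,f2) ✓  (l2,f3,t3)→insured(t3,f3) ✓  (l2,f4,t3)→insured(t3,f4) ✗  (l2,f6,t2)→insured(t2,f6) ✓  (l3,f1,t3)→insured(t3,f1) ✓  (l3,f2,t2)→insured(t2,f2) ✗  (l3,f3,t4)→insured(t4,f3) ✓  (l3,f4,t5)→insured(t5,f4) ✓  (l3,f5,t2)→insured(t2,f5) ✓  (l3,f6,t3)→insured(t3,f6) ✓  (l4,f4,t2)→insured(t2,f4) ✓  (l4,f5,t5)→insured(t5,f5) ✓
Counterexamples (restrictor triples failing the scope): 2.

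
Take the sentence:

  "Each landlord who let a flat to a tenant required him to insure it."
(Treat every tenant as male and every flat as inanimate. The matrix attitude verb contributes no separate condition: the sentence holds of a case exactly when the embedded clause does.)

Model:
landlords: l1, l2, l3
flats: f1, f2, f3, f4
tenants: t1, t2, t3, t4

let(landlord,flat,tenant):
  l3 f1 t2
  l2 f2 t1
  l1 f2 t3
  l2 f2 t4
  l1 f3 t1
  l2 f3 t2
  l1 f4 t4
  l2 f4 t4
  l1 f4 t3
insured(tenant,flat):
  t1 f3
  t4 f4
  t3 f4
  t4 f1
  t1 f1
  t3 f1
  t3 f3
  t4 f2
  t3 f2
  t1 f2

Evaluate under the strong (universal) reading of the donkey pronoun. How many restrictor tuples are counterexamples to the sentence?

"him" takes "a tenant" as antecedent and "it" takes "a flat"; both are donkey pronouns co-varying with the restrictor.
Strong reading: for every (l,f,t) with let(l,f,t), insured(t,f).
Restrictor triples: (l1,f2,t3)→insured(t3,f2) ✓  (l1,f3,t1)→insured(t1,f3) ✓  (l1,f4,t3)→insured(t3,f4) ✓  (l1,f4,t4)→insured(t4,f4) ✓  (l2,f2,t1)→insured(t1,f2) ✓  (l2,f2,t4)→insured(t4,f2) ✓  (l2,f3,t2)→insured(t2,f3) ✗  (l2,f4,t4)→insured(t4,f4) ✓  (l3,f1,t2)→insured(t2,f1) ✗
Counterexamples (restrictor triples failing the scope): 2.

2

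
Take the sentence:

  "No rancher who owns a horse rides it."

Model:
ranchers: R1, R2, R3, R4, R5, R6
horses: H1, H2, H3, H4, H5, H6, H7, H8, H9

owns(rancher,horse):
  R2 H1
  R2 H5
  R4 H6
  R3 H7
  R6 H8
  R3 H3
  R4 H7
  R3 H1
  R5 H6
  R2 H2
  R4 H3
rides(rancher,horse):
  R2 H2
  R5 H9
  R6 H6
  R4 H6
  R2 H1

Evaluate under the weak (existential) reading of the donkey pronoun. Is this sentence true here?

"it" takes "a horse" as antecedent — a donkey pronoun bound across the clause boundary.
Truth condition: for no (r,h) with owns(r,h) does rides(r,h) hold.
Restrictor pairs — does the scope hold? (R2,H1):holds  (R2,H2):holds  (R2,H5):fails  (R3,H1):fails  (R3,H3):fails  (R3,H7):fails  (R4,H3):fails  (R4,H6):holds  (R4,H7):fails  (R5,H6):fails  (R6,H8):fails
Scope holds for 3 pair(s), so the sentence is false.

False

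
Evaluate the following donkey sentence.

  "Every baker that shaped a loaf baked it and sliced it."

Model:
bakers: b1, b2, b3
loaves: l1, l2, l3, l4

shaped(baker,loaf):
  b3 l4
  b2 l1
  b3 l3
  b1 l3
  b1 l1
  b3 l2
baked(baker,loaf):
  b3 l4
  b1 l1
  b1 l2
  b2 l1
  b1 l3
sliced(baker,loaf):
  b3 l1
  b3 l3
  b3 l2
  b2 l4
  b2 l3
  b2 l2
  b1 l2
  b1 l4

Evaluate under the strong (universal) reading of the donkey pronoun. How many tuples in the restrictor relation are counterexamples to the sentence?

6

"it" takes "a loaf" as antecedent — a donkey pronoun bound across the clause boundary.
Strong reading: for every (b,l) with shaped(b,l), baked(b,l) ∧ sliced(b,l).
Restrictor pairs: (b1,l1) ✗  (b1,l3) ✗  (b2,l1) ✗  (b3,l2) ✗  (b3,l3) ✗  (b3,l4) ✗
Counterexamples (restrictor pairs failing the scope): 6.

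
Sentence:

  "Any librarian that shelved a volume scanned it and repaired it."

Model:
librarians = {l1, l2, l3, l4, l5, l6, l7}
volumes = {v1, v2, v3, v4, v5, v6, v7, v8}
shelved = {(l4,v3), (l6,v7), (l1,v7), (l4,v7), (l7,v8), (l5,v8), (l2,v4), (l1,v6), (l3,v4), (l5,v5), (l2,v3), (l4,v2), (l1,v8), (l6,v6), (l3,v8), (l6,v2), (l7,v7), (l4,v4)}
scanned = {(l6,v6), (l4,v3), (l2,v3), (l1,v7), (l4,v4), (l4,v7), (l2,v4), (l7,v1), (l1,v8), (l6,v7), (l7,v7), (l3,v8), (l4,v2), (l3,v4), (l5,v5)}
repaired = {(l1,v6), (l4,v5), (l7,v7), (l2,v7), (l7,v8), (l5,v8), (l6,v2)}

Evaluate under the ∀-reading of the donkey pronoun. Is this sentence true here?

"it" takes "a volume" as antecedent — a donkey pronoun bound across the clause boundary.
Strong reading: for every (l,v) with shelved(l,v), scanned(l,v) ∧ repaired(l,v).
Restrictor pairs: (l1,v6) ✗  (l1,v7) ✗  (l1,v8) ✗  (l2,v3) ✗  (l2,v4) ✗  (l3,v4) ✗  (l3,v8) ✗  (l4,v2) ✗  (l4,v3) ✗  (l4,v4) ✗  (l4,v7) ✗  (l5,v5) ✗  (l5,v8) ✗  (l6,v2) ✗  (l6,v6) ✗  (l6,v7) ✗  (l7,v7) ✓  (l7,v8) ✗
Counterexample: (l1,v6) is in shelved but fails the scope.

False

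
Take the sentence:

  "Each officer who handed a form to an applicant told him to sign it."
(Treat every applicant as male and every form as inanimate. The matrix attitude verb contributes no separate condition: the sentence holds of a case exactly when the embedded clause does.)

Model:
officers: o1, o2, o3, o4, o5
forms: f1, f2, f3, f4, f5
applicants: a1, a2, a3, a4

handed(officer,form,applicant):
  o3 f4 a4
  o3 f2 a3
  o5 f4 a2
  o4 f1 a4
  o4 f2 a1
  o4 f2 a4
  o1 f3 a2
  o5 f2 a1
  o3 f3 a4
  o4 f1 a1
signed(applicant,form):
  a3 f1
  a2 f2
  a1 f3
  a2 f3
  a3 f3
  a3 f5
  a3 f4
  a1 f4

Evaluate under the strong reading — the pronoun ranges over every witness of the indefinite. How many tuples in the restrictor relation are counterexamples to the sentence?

9

"him" takes "an applicant" as antecedent and "it" takes "a form"; both are donkey pronouns co-varying with the restrictor.
Strong reading: for every (o,f,a) with handed(o,f,a), signed(a,f).
Restrictor triples: (o1,f3,a2)→signed(a2,f3) ✓  (o3,f2,a3)→signed(a3,f2) ✗  (o3,f3,a4)→signed(a4,f3) ✗  (o3,f4,a4)→signed(a4,f4) ✗  (o4,f1,a1)→signed(a1,f1) ✗  (o4,f1,a4)→signed(a4,f1) ✗  (o4,f2,a1)→signed(a1,f2) ✗  (o4,f2,a4)→signed(a4,f2) ✗  (o5,f2,a1)→signed(a1,f2) ✗  (o5,f4,a2)→signed(a2,f4) ✗
Counterexamples (restrictor triples failing the scope): 9.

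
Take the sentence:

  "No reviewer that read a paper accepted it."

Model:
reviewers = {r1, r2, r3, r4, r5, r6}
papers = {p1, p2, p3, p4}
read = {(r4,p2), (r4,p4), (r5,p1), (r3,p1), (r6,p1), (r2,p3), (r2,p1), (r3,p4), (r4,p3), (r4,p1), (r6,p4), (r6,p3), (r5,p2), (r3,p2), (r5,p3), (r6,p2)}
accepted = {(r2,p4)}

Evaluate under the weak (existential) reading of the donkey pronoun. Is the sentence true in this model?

True

"it" takes "a paper" as antecedent — a donkey pronoun bound across the clause boundary.
Truth condition: for no (r,p) with read(r,p) does accepted(r,p) hold.
Restrictor pairs — does the scope hold? (r2,p1):fails  (r2,p3):fails  (r3,p1):fails  (r3,p2):fails  (r3,p4):fails  (r4,p1):fails  (r4,p2):fails  (r4,p3):fails  (r4,p4):fails  (r5,p1):fails  (r5,p2):fails  (r5,p3):fails  (r6,p1):fails  (r6,p2):fails  (r6,p3):fails  (r6,p4):fails
Scope holds for no restrictor pair, so the sentence is true.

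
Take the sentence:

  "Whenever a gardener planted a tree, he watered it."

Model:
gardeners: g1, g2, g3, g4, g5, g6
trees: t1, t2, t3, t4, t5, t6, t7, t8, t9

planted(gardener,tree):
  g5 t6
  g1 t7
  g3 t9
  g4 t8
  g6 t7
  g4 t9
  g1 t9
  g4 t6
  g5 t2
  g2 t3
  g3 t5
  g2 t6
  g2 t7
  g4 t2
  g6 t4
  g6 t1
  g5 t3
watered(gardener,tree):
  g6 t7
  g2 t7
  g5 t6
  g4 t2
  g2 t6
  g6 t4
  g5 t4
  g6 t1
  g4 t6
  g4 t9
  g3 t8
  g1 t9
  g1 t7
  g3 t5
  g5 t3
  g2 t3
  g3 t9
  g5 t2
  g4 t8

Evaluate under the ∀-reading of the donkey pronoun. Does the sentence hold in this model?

"it" takes "a tree" as antecedent — a donkey pronoun bound across the clause boundary.
Strong reading: for every (g,t) with planted(g,t), watered(g,t).
Restrictor pairs: (g1,t7) ✓  (g1,t9) ✓  (g2,t3) ✓  (g2,t6) ✓  (g2,t7) ✓  (g3,t5) ✓  (g3,t9) ✓  (g4,t2) ✓  (g4,t6) ✓  (g4,t8) ✓  (g4,t9) ✓  (g5,t2) ✓  (g5,t3) ✓  (g5,t6) ✓  (g6,t1) ✓  (g6,t4) ✓  (g6,t7) ✓
Every restrictor pair satisfies the scope.

True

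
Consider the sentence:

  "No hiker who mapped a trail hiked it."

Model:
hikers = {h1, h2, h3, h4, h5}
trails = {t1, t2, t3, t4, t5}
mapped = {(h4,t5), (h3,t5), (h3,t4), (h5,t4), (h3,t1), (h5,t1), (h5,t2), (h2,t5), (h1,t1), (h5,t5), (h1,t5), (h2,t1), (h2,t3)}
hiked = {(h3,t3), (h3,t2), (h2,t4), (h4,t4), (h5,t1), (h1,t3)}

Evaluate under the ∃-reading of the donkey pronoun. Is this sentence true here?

False

"it" takes "a trail" as antecedent — a donkey pronoun bound across the clause boundary.
Truth condition: for no (h,t) with mapped(h,t) does hiked(h,t) hold.
Restrictor pairs — does the scope hold? (h1,t1):fails  (h1,t5):fails  (h2,t1):fails  (h2,t3):fails  (h2,t5):fails  (h3,t1):fails  (h3,t4):fails  (h3,t5):fails  (h4,t5):fails  (h5,t1):holds  (h5,t2):fails  (h5,t4):fails  (h5,t5):fails
Scope holds for 1 pair(s), so the sentence is false.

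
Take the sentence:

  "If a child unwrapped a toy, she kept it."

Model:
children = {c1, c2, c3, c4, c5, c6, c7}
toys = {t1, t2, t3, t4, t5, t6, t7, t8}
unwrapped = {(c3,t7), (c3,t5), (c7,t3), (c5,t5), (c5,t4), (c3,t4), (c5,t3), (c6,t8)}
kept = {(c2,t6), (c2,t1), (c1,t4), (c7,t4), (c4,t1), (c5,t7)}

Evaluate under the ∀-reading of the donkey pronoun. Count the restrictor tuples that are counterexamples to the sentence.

"it" takes "a toy" as antecedent — a donkey pronoun bound across the clause boundary.
Strong reading: for every (c,t) with unwrapped(c,t), kept(c,t).
Restrictor pairs: (c3,t4) ✗  (c3,t5) ✗  (c3,t7) ✗  (c5,t3) ✗  (c5,t4) ✗  (c5,t5) ✗  (c6,t8) ✗  (c7,t3) ✗
Counterexamples (restrictor pairs failing the scope): 8.

8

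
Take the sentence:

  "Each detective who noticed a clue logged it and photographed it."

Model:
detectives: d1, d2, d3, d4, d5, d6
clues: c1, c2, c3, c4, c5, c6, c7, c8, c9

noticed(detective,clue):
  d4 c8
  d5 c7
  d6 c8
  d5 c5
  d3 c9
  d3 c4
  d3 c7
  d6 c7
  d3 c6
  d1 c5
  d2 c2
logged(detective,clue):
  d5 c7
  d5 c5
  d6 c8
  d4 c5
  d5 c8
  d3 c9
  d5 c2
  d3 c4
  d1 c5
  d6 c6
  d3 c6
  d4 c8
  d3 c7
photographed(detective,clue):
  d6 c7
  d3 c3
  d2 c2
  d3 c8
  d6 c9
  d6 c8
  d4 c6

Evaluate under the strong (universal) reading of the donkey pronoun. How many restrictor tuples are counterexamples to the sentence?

"it" takes "a clue" as antecedent — a donkey pronoun bound across the clause boundary.
Strong reading: for every (d,c) with noticed(d,c), logged(d,c) ∧ photographed(d,c).
Restrictor pairs: (d1,c5) ✗  (d2,c2) ✗  (d3,c4) ✗  (d3,c6) ✗  (d3,c7) ✗  (d3,c9) ✗  (d4,c8) ✗  (d5,c5) ✗  (d5,c7) ✗  (d6,c7) ✗  (d6,c8) ✓
Counterexamples (restrictor pairs failing the scope): 10.

10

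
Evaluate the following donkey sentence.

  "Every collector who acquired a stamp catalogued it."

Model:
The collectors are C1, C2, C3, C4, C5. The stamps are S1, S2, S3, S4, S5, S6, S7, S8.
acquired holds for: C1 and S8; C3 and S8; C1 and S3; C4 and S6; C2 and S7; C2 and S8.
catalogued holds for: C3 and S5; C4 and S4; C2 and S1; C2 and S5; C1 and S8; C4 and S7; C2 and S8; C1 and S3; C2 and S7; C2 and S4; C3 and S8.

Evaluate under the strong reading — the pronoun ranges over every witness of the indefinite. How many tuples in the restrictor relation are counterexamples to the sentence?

1

"it" takes "a stamp" as antecedent — a donkey pronoun bound across the clause boundary.
Strong reading: for every (c,s) with acquired(c,s), catalogued(c,s).
Restrictor pairs: (C1,S3) ✓  (C1,S8) ✓  (C2,S7) ✓  (C2,S8) ✓  (C3,S8) ✓  (C4,S6) ✗
Counterexamples (restrictor pairs failing the scope): 1.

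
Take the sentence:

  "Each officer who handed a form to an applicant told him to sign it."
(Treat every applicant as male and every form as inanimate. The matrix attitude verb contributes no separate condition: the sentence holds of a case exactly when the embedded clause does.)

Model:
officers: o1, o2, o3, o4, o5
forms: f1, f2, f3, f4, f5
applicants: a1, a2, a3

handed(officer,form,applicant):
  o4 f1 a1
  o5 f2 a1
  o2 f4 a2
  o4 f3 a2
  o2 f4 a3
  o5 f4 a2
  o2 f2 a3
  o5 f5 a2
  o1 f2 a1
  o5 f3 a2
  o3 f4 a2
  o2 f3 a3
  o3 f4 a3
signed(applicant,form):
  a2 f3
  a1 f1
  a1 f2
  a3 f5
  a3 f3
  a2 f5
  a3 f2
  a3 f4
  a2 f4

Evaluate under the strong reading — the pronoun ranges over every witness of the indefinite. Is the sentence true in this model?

True

"him" takes "an applicant" as antecedent and "it" takes "a form"; both are donkey pronouns co-varying with the restrictor.
Strong reading: for every (o,f,a) with handed(o,f,a), signed(a,f).
Restrictor triples: (o1,f2,a1)→signed(a1,f2) ✓  (o2,f2,a3)→signed(a3,f2) ✓  (o2,f3,a3)→signed(a3,f3) ✓  (o2,f4,a2)→signed(a2,f4) ✓  (o2,f4,a3)→signed(a3,f4) ✓  (o3,f4,a2)→signed(a2,f4) ✓  (o3,f4,a3)→signed(a3,f4) ✓  (o4,f1,a1)→signed(a1,f1) ✓  (o4,f3,a2)→signed(a2,f3) ✓  (o5,f2,a1)→signed(a1,f2) ✓  (o5,f3,a2)→signed(a2,f3) ✓  (o5,f4,a2)→signed(a2,f4) ✓  (o5,f5,a2)→signed(a2,f5) ✓
Every restrictor triple satisfies the scope.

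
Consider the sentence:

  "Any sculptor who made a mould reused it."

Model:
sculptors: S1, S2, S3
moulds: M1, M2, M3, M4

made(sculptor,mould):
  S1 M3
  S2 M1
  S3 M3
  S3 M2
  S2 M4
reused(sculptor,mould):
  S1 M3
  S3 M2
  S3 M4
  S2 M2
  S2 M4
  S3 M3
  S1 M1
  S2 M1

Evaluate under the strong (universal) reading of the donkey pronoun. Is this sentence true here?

True

"it" takes "a mould" as antecedent — a donkey pronoun bound across the clause boundary.
Strong reading: for every (s,m) with made(s,m), reused(s,m).
Restrictor pairs: (S1,M3) ✓  (S2,M1) ✓  (S2,M4) ✓  (S3,M2) ✓  (S3,M3) ✓
Every restrictor pair satisfies the scope.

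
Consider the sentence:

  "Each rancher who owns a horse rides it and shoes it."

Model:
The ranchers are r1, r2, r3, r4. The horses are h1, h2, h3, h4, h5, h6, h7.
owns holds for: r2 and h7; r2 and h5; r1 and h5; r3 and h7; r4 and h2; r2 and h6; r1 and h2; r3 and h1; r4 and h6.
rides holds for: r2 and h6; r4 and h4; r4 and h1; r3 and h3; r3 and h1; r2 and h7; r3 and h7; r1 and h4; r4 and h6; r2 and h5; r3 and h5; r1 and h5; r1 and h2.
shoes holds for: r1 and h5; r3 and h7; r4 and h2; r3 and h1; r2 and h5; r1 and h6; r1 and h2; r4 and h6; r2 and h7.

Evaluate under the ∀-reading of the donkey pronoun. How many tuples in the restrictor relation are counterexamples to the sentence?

"it" takes "a horse" as antecedent — a donkey pronoun bound across the clause boundary.
Strong reading: for every (r,h) with owns(r,h), rides(r,h) ∧ shoes(r,h).
Restrictor pairs: (r1,h2) ✓  (r1,h5) ✓  (r2,h5) ✓  (r2,h6) ✗  (r2,h7) ✓  (r3,h1) ✓  (r3,h7) ✓  (r4,h2) ✗  (r4,h6) ✓
Counterexamples (restrictor pairs failing the scope): 2.

2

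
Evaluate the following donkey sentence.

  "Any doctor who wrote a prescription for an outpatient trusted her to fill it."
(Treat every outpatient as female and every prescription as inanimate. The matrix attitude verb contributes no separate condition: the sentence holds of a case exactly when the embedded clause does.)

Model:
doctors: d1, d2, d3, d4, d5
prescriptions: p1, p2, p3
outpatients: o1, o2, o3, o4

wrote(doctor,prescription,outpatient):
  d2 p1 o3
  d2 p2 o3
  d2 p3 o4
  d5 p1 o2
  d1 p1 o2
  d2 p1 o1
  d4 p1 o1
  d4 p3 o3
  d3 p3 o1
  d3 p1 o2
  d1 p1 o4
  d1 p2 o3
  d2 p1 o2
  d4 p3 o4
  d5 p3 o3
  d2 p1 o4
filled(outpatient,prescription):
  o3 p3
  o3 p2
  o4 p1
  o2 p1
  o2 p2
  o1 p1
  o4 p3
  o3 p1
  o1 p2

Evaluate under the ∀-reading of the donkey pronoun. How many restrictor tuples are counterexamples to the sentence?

1

"her" takes "an outpatient" as antecedent and "it" takes "a prescription"; both are donkey pronouns co-varying with the restrictor.
Strong reading: for every (d,p,o) with wrote(d,p,o), filled(o,p).
Restrictor triples: (d1,p1,o2)→filled(o2,p1) ✓  (d1,p1,o4)→filled(o4,p1) ✓  (d1,p2,o3)→filled(o3,p2) ✓  (d2,p1,o1)→filled(o1,p1) ✓  (d2,p1,o2)→filled(o2,p1) ✓  (d2,p1,o3)→filled(o3,p1) ✓  (d2,p1,o4)→filled(o4,p1) ✓  (d2,p2,o3)→filled(o3,p2) ✓  (d2,p3,o4)→filled(o4,p3) ✓  (d3,p1,o2)→filled(o2,p1) ✓  (d3,p3,o1)→filled(o1,p3) ✗  (d4,p1,o1)→filled(o1,p1) ✓  (d4,p3,o3)→filled(o3,p3) ✓  (d4,p3,o4)→filled(o4,p3) ✓  (d5,p1,o2)→filled(o2,p1) ✓  (d5,p3,o3)→filled(o3,p3) ✓
Counterexamples (restrictor triples failing the scope): 1.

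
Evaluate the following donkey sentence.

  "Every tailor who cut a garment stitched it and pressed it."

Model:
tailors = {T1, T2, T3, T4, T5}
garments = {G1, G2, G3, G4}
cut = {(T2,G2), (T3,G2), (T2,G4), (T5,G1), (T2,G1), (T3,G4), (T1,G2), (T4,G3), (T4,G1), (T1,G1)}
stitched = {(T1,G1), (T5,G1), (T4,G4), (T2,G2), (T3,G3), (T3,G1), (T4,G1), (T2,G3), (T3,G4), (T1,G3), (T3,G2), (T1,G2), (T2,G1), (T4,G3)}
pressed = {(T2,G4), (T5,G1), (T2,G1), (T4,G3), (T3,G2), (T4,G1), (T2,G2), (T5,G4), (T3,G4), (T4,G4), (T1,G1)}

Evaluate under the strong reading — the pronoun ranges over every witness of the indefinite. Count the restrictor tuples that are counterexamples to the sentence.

"it" takes "a garment" as antecedent — a donkey pronoun bound across the clause boundary.
Strong reading: for every (t,g) with cut(t,g), stitched(t,g) ∧ pressed(t,g).
Restrictor pairs: (T1,G1) ✓  (T1,G2) ✗  (T2,G1) ✓  (T2,G2) ✓  (T2,G4) ✗  (T3,G2) ✓  (T3,G4) ✓  (T4,G1) ✓  (T4,G3) ✓  (T5,G1) ✓
Counterexamples (restrictor pairs failing the scope): 2.

2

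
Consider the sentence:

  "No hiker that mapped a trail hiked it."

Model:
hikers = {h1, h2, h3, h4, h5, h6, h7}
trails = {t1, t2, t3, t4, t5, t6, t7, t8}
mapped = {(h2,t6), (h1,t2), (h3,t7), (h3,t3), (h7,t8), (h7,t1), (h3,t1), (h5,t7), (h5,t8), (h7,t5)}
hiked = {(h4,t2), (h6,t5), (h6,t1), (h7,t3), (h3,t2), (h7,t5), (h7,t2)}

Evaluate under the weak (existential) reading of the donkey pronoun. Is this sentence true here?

False

"it" takes "a trail" as antecedent — a donkey pronoun bound across the clause boundary.
Truth condition: for no (h,t) with mapped(h,t) does hiked(h,t) hold.
Restrictor pairs — does the scope hold? (h1,t2):fails  (h2,t6):fails  (h3,t1):fails  (h3,t3):fails  (h3,t7):fails  (h5,t7):fails  (h5,t8):fails  (h7,t1):fails  (h7,t5):holds  (h7,t8):fails
Scope holds for 1 pair(s), so the sentence is false.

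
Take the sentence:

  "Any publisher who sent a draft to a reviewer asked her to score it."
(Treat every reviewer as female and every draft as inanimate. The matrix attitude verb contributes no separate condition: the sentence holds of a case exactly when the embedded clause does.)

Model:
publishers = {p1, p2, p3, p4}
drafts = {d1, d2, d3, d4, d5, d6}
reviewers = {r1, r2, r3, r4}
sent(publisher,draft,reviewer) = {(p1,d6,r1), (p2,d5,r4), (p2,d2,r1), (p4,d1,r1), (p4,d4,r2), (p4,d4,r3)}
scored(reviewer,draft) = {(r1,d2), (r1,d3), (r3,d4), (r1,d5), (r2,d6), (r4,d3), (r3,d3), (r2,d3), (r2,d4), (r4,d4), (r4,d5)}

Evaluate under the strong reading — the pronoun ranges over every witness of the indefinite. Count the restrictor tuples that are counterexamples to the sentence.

"her" takes "a reviewer" as antecedent and "it" takes "a draft"; both are donkey pronouns co-varying with the restrictor.
Strong reading: for every (p,d,r) with sent(p,d,r), scored(r,d).
Restrictor triples: (p1,d6,r1)→scored(r1,d6) ✗  (p2,d2,r1)→scored(r1,d2) ✓  (p2,d5,r4)→scored(r4,d5) ✓  (p4,d1,r1)→scored(r1,d1) ✗  (p4,d4,r2)→scored(r2,d4) ✓  (p4,d4,r3)→scored(r3,d4) ✓
Counterexamples (restrictor triples failing the scope): 2.

2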